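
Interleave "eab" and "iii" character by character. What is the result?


Interleaving "eab" and "iii":
  Position 0: 'e' from first, 'i' from second => "ei"
  Position 1: 'a' from first, 'i' from second => "ai"
  Position 2: 'b' from first, 'i' from second => "bi"
Result: eiaibi

eiaibi


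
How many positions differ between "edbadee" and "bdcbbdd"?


Comparing "edbadee" and "bdcbbdd" position by position:
  Position 0: 'e' vs 'b' => DIFFER
  Position 1: 'd' vs 'd' => same
  Position 2: 'b' vs 'c' => DIFFER
  Position 3: 'a' vs 'b' => DIFFER
  Position 4: 'd' vs 'b' => DIFFER
  Position 5: 'e' vs 'd' => DIFFER
  Position 6: 'e' vs 'd' => DIFFER
Positions that differ: 6

6


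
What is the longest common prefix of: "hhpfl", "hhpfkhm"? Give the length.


Words: hhpfl, hhpfkhm
  Position 0: all 'h' => match
  Position 1: all 'h' => match
  Position 2: all 'p' => match
  Position 3: all 'f' => match
  Position 4: ('l', 'k') => mismatch, stop
LCP = "hhpf" (length 4)

4


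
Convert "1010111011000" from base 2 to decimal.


Input: "1010111011000" in base 2
Positional expansion:
  Digit '1' (value 1) x 2^12 = 4096
  Digit '0' (value 0) x 2^11 = 0
  Digit '1' (value 1) x 2^10 = 1024
  Digit '0' (value 0) x 2^9 = 0
  Digit '1' (value 1) x 2^8 = 256
  Digit '1' (value 1) x 2^7 = 128
  Digit '1' (value 1) x 2^6 = 64
  Digit '0' (value 0) x 2^5 = 0
  Digit '1' (value 1) x 2^4 = 16
  Digit '1' (value 1) x 2^3 = 8
  Digit '0' (value 0) x 2^2 = 0
  Digit '0' (value 0) x 2^1 = 0
  Digit '0' (value 0) x 2^0 = 0
Sum = 5592

5592


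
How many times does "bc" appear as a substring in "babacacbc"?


Searching for "bc" in "babacacbc"
Scanning each position:
  Position 0: "ba" => no
  Position 1: "ab" => no
  Position 2: "ba" => no
  Position 3: "ac" => no
  Position 4: "ca" => no
  Position 5: "ac" => no
  Position 6: "cb" => no
  Position 7: "bc" => MATCH
Total occurrences: 1

1


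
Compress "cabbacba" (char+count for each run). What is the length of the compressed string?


Input: cabbacba
Runs:
  'c' x 1 => "c1"
  'a' x 1 => "a1"
  'b' x 2 => "b2"
  'a' x 1 => "a1"
  'c' x 1 => "c1"
  'b' x 1 => "b1"
  'a' x 1 => "a1"
Compressed: "c1a1b2a1c1b1a1"
Compressed length: 14

14


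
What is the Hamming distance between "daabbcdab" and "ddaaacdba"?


Comparing "daabbcdab" and "ddaaacdba" position by position:
  Position 0: 'd' vs 'd' => same
  Position 1: 'a' vs 'd' => differ
  Position 2: 'a' vs 'a' => same
  Position 3: 'b' vs 'a' => differ
  Position 4: 'b' vs 'a' => differ
  Position 5: 'c' vs 'c' => same
  Position 6: 'd' vs 'd' => same
  Position 7: 'a' vs 'b' => differ
  Position 8: 'b' vs 'a' => differ
Total differences (Hamming distance): 5

5


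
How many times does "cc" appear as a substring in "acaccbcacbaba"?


Searching for "cc" in "acaccbcacbaba"
Scanning each position:
  Position 0: "ac" => no
  Position 1: "ca" => no
  Position 2: "ac" => no
  Position 3: "cc" => MATCH
  Position 4: "cb" => no
  Position 5: "bc" => no
  Position 6: "ca" => no
  Position 7: "ac" => no
  Position 8: "cb" => no
  Position 9: "ba" => no
  Position 10: "ab" => no
  Position 11: "ba" => no
Total occurrences: 1

1


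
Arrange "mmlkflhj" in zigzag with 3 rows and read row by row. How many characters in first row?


Zigzag "mmlkflhj" into 3 rows:
Placing characters:
  'm' => row 0
  'm' => row 1
  'l' => row 2
  'k' => row 1
  'f' => row 0
  'l' => row 1
  'h' => row 2
  'j' => row 1
Rows:
  Row 0: "mf"
  Row 1: "mklj"
  Row 2: "lh"
First row length: 2

2


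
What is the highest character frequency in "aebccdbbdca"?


Input: aebccdbbdca
Character counts:
  'a': 2
  'b': 3
  'c': 3
  'd': 2
  'e': 1
Maximum frequency: 3

3


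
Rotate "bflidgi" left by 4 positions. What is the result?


Input: "bflidgi", rotate left by 4
First 4 characters: "bfli"
Remaining characters: "dgi"
Concatenate remaining + first: "dgi" + "bfli" = "dgibfli"

dgibfli


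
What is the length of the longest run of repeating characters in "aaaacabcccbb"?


Input: "aaaacabcccbb"
Scanning for longest run:
  Position 1 ('a'): continues run of 'a', length=2
  Position 2 ('a'): continues run of 'a', length=3
  Position 3 ('a'): continues run of 'a', length=4
  Position 4 ('c'): new char, reset run to 1
  Position 5 ('a'): new char, reset run to 1
  Position 6 ('b'): new char, reset run to 1
  Position 7 ('c'): new char, reset run to 1
  Position 8 ('c'): continues run of 'c', length=2
  Position 9 ('c'): continues run of 'c', length=3
  Position 10 ('b'): new char, reset run to 1
  Position 11 ('b'): continues run of 'b', length=2
Longest run: 'a' with length 4

4


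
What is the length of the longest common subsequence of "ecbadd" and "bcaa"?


LCS of "ecbadd" and "bcaa"
DP table:
           b    c    a    a
      0    0    0    0    0
  e   0    0    0    0    0
  c   0    0    1    1    1
  b   0    1    1    1    1
  a   0    1    1    2    2
  d   0    1    1    2    2
  d   0    1    1    2    2
LCS length = dp[6][4] = 2

2


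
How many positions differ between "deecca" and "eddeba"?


Comparing "deecca" and "eddeba" position by position:
  Position 0: 'd' vs 'e' => DIFFER
  Position 1: 'e' vs 'd' => DIFFER
  Position 2: 'e' vs 'd' => DIFFER
  Position 3: 'c' vs 'e' => DIFFER
  Position 4: 'c' vs 'b' => DIFFER
  Position 5: 'a' vs 'a' => same
Positions that differ: 5

5


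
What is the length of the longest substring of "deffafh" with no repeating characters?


Input: "deffafh"
Sliding window (track last position of each char):
  Position 0 ('d'): window [0,0] length 1 -- new best
  Position 1 ('e'): window [0,1] length 2 -- new best
  Position 2 ('f'): window [0,2] length 3 -- new best
  Position 3 ('f'): repeat (last at 2), move window start to 3
  Position 3 ('f'): window [3,3] length 1
  Position 4 ('a'): window [3,4] length 2
  Position 5 ('f'): repeat (last at 3), move window start to 4
  Position 5 ('f'): window [4,5] length 2
  Position 6 ('h'): window [4,6] length 3
Longest substring with no repeats: "def" with length 3

3


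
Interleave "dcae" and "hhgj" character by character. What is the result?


Interleaving "dcae" and "hhgj":
  Position 0: 'd' from first, 'h' from second => "dh"
  Position 1: 'c' from first, 'h' from second => "ch"
  Position 2: 'a' from first, 'g' from second => "ag"
  Position 3: 'e' from first, 'j' from second => "ej"
Result: dhchagej

dhchagej


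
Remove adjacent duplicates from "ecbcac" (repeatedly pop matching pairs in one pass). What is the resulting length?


Input: ecbcac
Stack-based adjacent duplicate removal:
  Read 'e': push. Stack: e
  Read 'c': push. Stack: ec
  Read 'b': push. Stack: ecb
  Read 'c': push. Stack: ecbc
  Read 'a': push. Stack: ecbca
  Read 'c': push. Stack: ecbcac
Final stack: "ecbcac" (length 6)

6


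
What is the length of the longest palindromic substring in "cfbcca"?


Input: "cfbcca"
Checking substrings for palindromes:
  [3:5] "cc" (len 2) => palindrome
Longest palindromic substring: "cc" with length 2

2


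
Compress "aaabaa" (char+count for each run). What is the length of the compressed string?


Input: aaabaa
Runs:
  'a' x 3 => "a3"
  'b' x 1 => "b1"
  'a' x 2 => "a2"
Compressed: "a3b1a2"
Compressed length: 6

6


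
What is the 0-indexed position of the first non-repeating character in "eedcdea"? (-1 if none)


Input: eedcdea
Character frequencies:
  'a': 1
  'c': 1
  'd': 2
  'e': 3
Scanning left to right for freq == 1:
  Position 0 ('e'): freq=3, skip
  Position 1 ('e'): freq=3, skip
  Position 2 ('d'): freq=2, skip
  Position 3 ('c'): unique! => answer = 3

3


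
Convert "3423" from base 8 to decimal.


Input: "3423" in base 8
Positional expansion:
  Digit '3' (value 3) x 8^3 = 1536
  Digit '4' (value 4) x 8^2 = 256
  Digit '2' (value 2) x 8^1 = 16
  Digit '3' (value 3) x 8^0 = 3
Sum = 1811

1811


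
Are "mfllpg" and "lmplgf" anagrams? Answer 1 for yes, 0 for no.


Strings: "mfllpg", "lmplgf"
Sorted first:  fgllmp
Sorted second: fgllmp
Sorted forms match => anagrams

1


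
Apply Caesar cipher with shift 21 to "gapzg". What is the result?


Caesar cipher: shift "gapzg" by 21
  'g' (pos 6) + 21 = pos 1 = 'b'
  'a' (pos 0) + 21 = pos 21 = 'v'
  'p' (pos 15) + 21 = pos 10 = 'k'
  'z' (pos 25) + 21 = pos 20 = 'u'
  'g' (pos 6) + 21 = pos 1 = 'b'
Result: bvkub

bvkub


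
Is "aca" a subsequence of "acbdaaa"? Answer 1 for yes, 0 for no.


Check if "aca" is a subsequence of "acbdaaa"
Greedy scan:
  Position 0 ('a'): matches sub[0] = 'a'
  Position 1 ('c'): matches sub[1] = 'c'
  Position 2 ('b'): no match needed
  Position 3 ('d'): no match needed
  Position 4 ('a'): matches sub[2] = 'a'
  Position 5 ('a'): no match needed
  Position 6 ('a'): no match needed
All 3 characters matched => is a subsequence

1


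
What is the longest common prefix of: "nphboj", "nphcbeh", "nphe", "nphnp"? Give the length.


Words: nphboj, nphcbeh, nphe, nphnp
  Position 0: all 'n' => match
  Position 1: all 'p' => match
  Position 2: all 'h' => match
  Position 3: ('b', 'c', 'e', 'n') => mismatch, stop
LCP = "nph" (length 3)

3


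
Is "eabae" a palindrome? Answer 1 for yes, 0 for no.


Input: eabae
Reversed: eabae
  Compare pos 0 ('e') with pos 4 ('e'): match
  Compare pos 1 ('a') with pos 3 ('a'): match
Result: palindrome

1


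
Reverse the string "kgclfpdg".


Input: kgclfpdg
Reading characters right to left:
  Position 7: 'g'
  Position 6: 'd'
  Position 5: 'p'
  Position 4: 'f'
  Position 3: 'l'
  Position 2: 'c'
  Position 1: 'g'
  Position 0: 'k'
Reversed: gdpflcgk

gdpflcgk


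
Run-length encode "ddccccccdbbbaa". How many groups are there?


Input: ddccccccdbbbaa
Scanning for consecutive runs:
  Group 1: 'd' x 2 (positions 0-1)
  Group 2: 'c' x 6 (positions 2-7)
  Group 3: 'd' x 1 (positions 8-8)
  Group 4: 'b' x 3 (positions 9-11)
  Group 5: 'a' x 2 (positions 12-13)
Total groups: 5

5


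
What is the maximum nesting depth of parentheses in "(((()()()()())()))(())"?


Input: "(((()()()()())()))(())"
Tracking depth:
  Position 0 '(': depth becomes 1
  Position 1 '(': depth becomes 2
  Position 2 '(': depth becomes 3
  Position 3 '(': depth becomes 4
  Position 4 ')': depth becomes 3
  Position 5 '(': depth becomes 4
  Position 6 ')': depth becomes 3
  Position 7 '(': depth becomes 4
  Position 8 ')': depth becomes 3
  Position 9 '(': depth becomes 4
  Position 10 ')': depth becomes 3
  Position 11 '(': depth becomes 4
  Position 12 ')': depth becomes 3
  Position 13 ')': depth becomes 2
  Position 14 '(': depth becomes 3
  Position 15 ')': depth becomes 2
  Position 16 ')': depth becomes 1
  Position 17 ')': depth becomes 0
  Position 18 '(': depth becomes 1
  Position 19 '(': depth becomes 2
  Position 20 ')': depth becomes 1
  Position 21 ')': depth becomes 0
Maximum depth reached: 4

4


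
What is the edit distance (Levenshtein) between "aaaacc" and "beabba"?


Computing edit distance: "aaaacc" -> "beabba"
DP table:
           b    e    a    b    b    a
      0    1    2    3    4    5    6
  a   1    1    2    2    3    4    5
  a   2    2    2    2    3    4    4
  a   3    3    3    2    3    4    4
  a   4    4    4    3    3    4    4
  c   5    5    5    4    4    4    5
  c   6    6    6    5    5    5    5
Edit distance = dp[6][6] = 5

5


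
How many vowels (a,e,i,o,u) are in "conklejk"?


Input: conklejk
Checking each character:
  'c' at position 0: consonant
  'o' at position 1: vowel (running total: 1)
  'n' at position 2: consonant
  'k' at position 3: consonant
  'l' at position 4: consonant
  'e' at position 5: vowel (running total: 2)
  'j' at position 6: consonant
  'k' at position 7: consonant
Total vowels: 2

2


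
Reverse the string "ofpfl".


Input: ofpfl
Reading characters right to left:
  Position 4: 'l'
  Position 3: 'f'
  Position 2: 'p'
  Position 1: 'f'
  Position 0: 'o'
Reversed: lfpfo

lfpfo


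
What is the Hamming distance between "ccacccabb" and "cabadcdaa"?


Comparing "ccacccabb" and "cabadcdaa" position by position:
  Position 0: 'c' vs 'c' => same
  Position 1: 'c' vs 'a' => differ
  Position 2: 'a' vs 'b' => differ
  Position 3: 'c' vs 'a' => differ
  Position 4: 'c' vs 'd' => differ
  Position 5: 'c' vs 'c' => same
  Position 6: 'a' vs 'd' => differ
  Position 7: 'b' vs 'a' => differ
  Position 8: 'b' vs 'a' => differ
Total differences (Hamming distance): 7

7


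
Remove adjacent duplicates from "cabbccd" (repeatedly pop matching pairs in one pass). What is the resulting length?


Input: cabbccd
Stack-based adjacent duplicate removal:
  Read 'c': push. Stack: c
  Read 'a': push. Stack: ca
  Read 'b': push. Stack: cab
  Read 'b': matches stack top 'b' => pop. Stack: ca
  Read 'c': push. Stack: cac
  Read 'c': matches stack top 'c' => pop. Stack: ca
  Read 'd': push. Stack: cad
Final stack: "cad" (length 3)

3


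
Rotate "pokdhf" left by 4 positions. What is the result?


Input: "pokdhf", rotate left by 4
First 4 characters: "pokd"
Remaining characters: "hf"
Concatenate remaining + first: "hf" + "pokd" = "hfpokd"

hfpokd


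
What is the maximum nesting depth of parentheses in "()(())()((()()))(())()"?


Input: "()(())()((()()))(())()"
Tracking depth:
  Position 0 '(': depth becomes 1
  Position 1 ')': depth becomes 0
  Position 2 '(': depth becomes 1
  Position 3 '(': depth becomes 2
  Position 4 ')': depth becomes 1
  Position 5 ')': depth becomes 0
  Position 6 '(': depth becomes 1
  Position 7 ')': depth becomes 0
  Position 8 '(': depth becomes 1
  Position 9 '(': depth becomes 2
  Position 10 '(': depth becomes 3
  Position 11 ')': depth becomes 2
  Position 12 '(': depth becomes 3
  Position 13 ')': depth becomes 2
  Position 14 ')': depth becomes 1
  Position 15 ')': depth becomes 0
  Position 16 '(': depth becomes 1
  Position 17 '(': depth becomes 2
  Position 18 ')': depth becomes 1
  Position 19 ')': depth becomes 0
  Position 20 '(': depth becomes 1
  Position 21 ')': depth becomes 0
Maximum depth reached: 3

3


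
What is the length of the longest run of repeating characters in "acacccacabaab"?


Input: "acacccacabaab"
Scanning for longest run:
  Position 1 ('c'): new char, reset run to 1
  Position 2 ('a'): new char, reset run to 1
  Position 3 ('c'): new char, reset run to 1
  Position 4 ('c'): continues run of 'c', length=2
  Position 5 ('c'): continues run of 'c', length=3
  Position 6 ('a'): new char, reset run to 1
  Position 7 ('c'): new char, reset run to 1
  Position 8 ('a'): new char, reset run to 1
  Position 9 ('b'): new char, reset run to 1
  Position 10 ('a'): new char, reset run to 1
  Position 11 ('a'): continues run of 'a', length=2
  Position 12 ('b'): new char, reset run to 1
Longest run: 'c' with length 3

3


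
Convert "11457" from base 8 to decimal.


Input: "11457" in base 8
Positional expansion:
  Digit '1' (value 1) x 8^4 = 4096
  Digit '1' (value 1) x 8^3 = 512
  Digit '4' (value 4) x 8^2 = 256
  Digit '5' (value 5) x 8^1 = 40
  Digit '7' (value 7) x 8^0 = 7
Sum = 4911

4911


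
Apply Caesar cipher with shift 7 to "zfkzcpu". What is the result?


Caesar cipher: shift "zfkzcpu" by 7
  'z' (pos 25) + 7 = pos 6 = 'g'
  'f' (pos 5) + 7 = pos 12 = 'm'
  'k' (pos 10) + 7 = pos 17 = 'r'
  'z' (pos 25) + 7 = pos 6 = 'g'
  'c' (pos 2) + 7 = pos 9 = 'j'
  'p' (pos 15) + 7 = pos 22 = 'w'
  'u' (pos 20) + 7 = pos 1 = 'b'
Result: gmrgjwb

gmrgjwb


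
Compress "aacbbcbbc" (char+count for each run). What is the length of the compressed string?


Input: aacbbcbbc
Runs:
  'a' x 2 => "a2"
  'c' x 1 => "c1"
  'b' x 2 => "b2"
  'c' x 1 => "c1"
  'b' x 2 => "b2"
  'c' x 1 => "c1"
Compressed: "a2c1b2c1b2c1"
Compressed length: 12

12


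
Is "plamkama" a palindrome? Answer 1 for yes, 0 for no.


Input: plamkama
Reversed: amakmalp
  Compare pos 0 ('p') with pos 7 ('a'): MISMATCH
  Compare pos 1 ('l') with pos 6 ('m'): MISMATCH
  Compare pos 2 ('a') with pos 5 ('a'): match
  Compare pos 3 ('m') with pos 4 ('k'): MISMATCH
Result: not a palindrome

0


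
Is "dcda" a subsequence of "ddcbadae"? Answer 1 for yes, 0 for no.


Check if "dcda" is a subsequence of "ddcbadae"
Greedy scan:
  Position 0 ('d'): matches sub[0] = 'd'
  Position 1 ('d'): no match needed
  Position 2 ('c'): matches sub[1] = 'c'
  Position 3 ('b'): no match needed
  Position 4 ('a'): no match needed
  Position 5 ('d'): matches sub[2] = 'd'
  Position 6 ('a'): matches sub[3] = 'a'
  Position 7 ('e'): no match needed
All 4 characters matched => is a subsequence

1


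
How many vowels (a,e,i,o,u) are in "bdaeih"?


Input: bdaeih
Checking each character:
  'b' at position 0: consonant
  'd' at position 1: consonant
  'a' at position 2: vowel (running total: 1)
  'e' at position 3: vowel (running total: 2)
  'i' at position 4: vowel (running total: 3)
  'h' at position 5: consonant
Total vowels: 3

3


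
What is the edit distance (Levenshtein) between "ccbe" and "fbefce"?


Computing edit distance: "ccbe" -> "fbefce"
DP table:
           f    b    e    f    c    e
      0    1    2    3    4    5    6
  c   1    1    2    3    4    4    5
  c   2    2    2    3    4    4    5
  b   3    3    2    3    4    5    5
  e   4    4    3    2    3    4    5
Edit distance = dp[4][6] = 5

5


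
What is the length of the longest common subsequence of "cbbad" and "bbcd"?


LCS of "cbbad" and "bbcd"
DP table:
           b    b    c    d
      0    0    0    0    0
  c   0    0    0    1    1
  b   0    1    1    1    1
  b   0    1    2    2    2
  a   0    1    2    2    2
  d   0    1    2    2    3
LCS length = dp[5][4] = 3

3


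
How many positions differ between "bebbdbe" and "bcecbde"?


Comparing "bebbdbe" and "bcecbde" position by position:
  Position 0: 'b' vs 'b' => same
  Position 1: 'e' vs 'c' => DIFFER
  Position 2: 'b' vs 'e' => DIFFER
  Position 3: 'b' vs 'c' => DIFFER
  Position 4: 'd' vs 'b' => DIFFER
  Position 5: 'b' vs 'd' => DIFFER
  Position 6: 'e' vs 'e' => same
Positions that differ: 5

5


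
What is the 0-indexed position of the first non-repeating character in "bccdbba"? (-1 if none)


Input: bccdbba
Character frequencies:
  'a': 1
  'b': 3
  'c': 2
  'd': 1
Scanning left to right for freq == 1:
  Position 0 ('b'): freq=3, skip
  Position 1 ('c'): freq=2, skip
  Position 2 ('c'): freq=2, skip
  Position 3 ('d'): unique! => answer = 3

3


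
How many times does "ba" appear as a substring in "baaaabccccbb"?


Searching for "ba" in "baaaabccccbb"
Scanning each position:
  Position 0: "ba" => MATCH
  Position 1: "aa" => no
  Position 2: "aa" => no
  Position 3: "aa" => no
  Position 4: "ab" => no
  Position 5: "bc" => no
  Position 6: "cc" => no
  Position 7: "cc" => no
  Position 8: "cc" => no
  Position 9: "cb" => no
  Position 10: "bb" => no
Total occurrences: 1

1


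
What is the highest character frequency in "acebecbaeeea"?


Input: acebecbaeeea
Character counts:
  'a': 3
  'b': 2
  'c': 2
  'e': 5
Maximum frequency: 5

5


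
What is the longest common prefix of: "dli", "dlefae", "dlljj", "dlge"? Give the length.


Words: dli, dlefae, dlljj, dlge
  Position 0: all 'd' => match
  Position 1: all 'l' => match
  Position 2: ('i', 'e', 'l', 'g') => mismatch, stop
LCP = "dl" (length 2)

2


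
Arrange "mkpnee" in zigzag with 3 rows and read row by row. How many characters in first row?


Zigzag "mkpnee" into 3 rows:
Placing characters:
  'm' => row 0
  'k' => row 1
  'p' => row 2
  'n' => row 1
  'e' => row 0
  'e' => row 1
Rows:
  Row 0: "me"
  Row 1: "kne"
  Row 2: "p"
First row length: 2

2


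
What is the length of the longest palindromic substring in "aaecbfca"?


Input: "aaecbfca"
Checking substrings for palindromes:
  [0:2] "aa" (len 2) => palindrome
Longest palindromic substring: "aa" with length 2

2


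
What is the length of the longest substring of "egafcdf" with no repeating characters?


Input: "egafcdf"
Sliding window (track last position of each char):
  Position 0 ('e'): window [0,0] length 1 -- new best
  Position 1 ('g'): window [0,1] length 2 -- new best
  Position 2 ('a'): window [0,2] length 3 -- new best
  Position 3 ('f'): window [0,3] length 4 -- new best
  Position 4 ('c'): window [0,4] length 5 -- new best
  Position 5 ('d'): window [0,5] length 6 -- new best
  Position 6 ('f'): repeat (last at 3), move window start to 4
  Position 6 ('f'): window [4,6] length 3
Longest substring with no repeats: "egafcd" with length 6

6


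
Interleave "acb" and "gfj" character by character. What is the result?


Interleaving "acb" and "gfj":
  Position 0: 'a' from first, 'g' from second => "ag"
  Position 1: 'c' from first, 'f' from second => "cf"
  Position 2: 'b' from first, 'j' from second => "bj"
Result: agcfbj

agcfbj


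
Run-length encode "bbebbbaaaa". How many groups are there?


Input: bbebbbaaaa
Scanning for consecutive runs:
  Group 1: 'b' x 2 (positions 0-1)
  Group 2: 'e' x 1 (positions 2-2)
  Group 3: 'b' x 3 (positions 3-5)
  Group 4: 'a' x 4 (positions 6-9)
Total groups: 4

4


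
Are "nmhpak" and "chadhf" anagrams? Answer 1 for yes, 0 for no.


Strings: "nmhpak", "chadhf"
Sorted first:  ahkmnp
Sorted second: acdfhh
Differ at position 1: 'h' vs 'c' => not anagrams

0


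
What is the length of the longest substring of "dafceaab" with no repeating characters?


Input: "dafceaab"
Sliding window (track last position of each char):
  Position 0 ('d'): window [0,0] length 1 -- new best
  Position 1 ('a'): window [0,1] length 2 -- new best
  Position 2 ('f'): window [0,2] length 3 -- new best
  Position 3 ('c'): window [0,3] length 4 -- new best
  Position 4 ('e'): window [0,4] length 5 -- new best
  Position 5 ('a'): repeat (last at 1), move window start to 2
  Position 5 ('a'): window [2,5] length 4
  Position 6 ('a'): repeat (last at 5), move window start to 6
  Position 6 ('a'): window [6,6] length 1
  Position 7 ('b'): window [6,7] length 2
Longest substring with no repeats: "dafce" with length 5

5


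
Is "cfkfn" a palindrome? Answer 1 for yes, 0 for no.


Input: cfkfn
Reversed: nfkfc
  Compare pos 0 ('c') with pos 4 ('n'): MISMATCH
  Compare pos 1 ('f') with pos 3 ('f'): match
Result: not a palindrome

0


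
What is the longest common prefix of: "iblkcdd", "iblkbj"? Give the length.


Words: iblkcdd, iblkbj
  Position 0: all 'i' => match
  Position 1: all 'b' => match
  Position 2: all 'l' => match
  Position 3: all 'k' => match
  Position 4: ('c', 'b') => mismatch, stop
LCP = "iblk" (length 4)

4


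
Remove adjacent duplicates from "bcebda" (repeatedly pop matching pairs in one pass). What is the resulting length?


Input: bcebda
Stack-based adjacent duplicate removal:
  Read 'b': push. Stack: b
  Read 'c': push. Stack: bc
  Read 'e': push. Stack: bce
  Read 'b': push. Stack: bceb
  Read 'd': push. Stack: bcebd
  Read 'a': push. Stack: bcebda
Final stack: "bcebda" (length 6)

6


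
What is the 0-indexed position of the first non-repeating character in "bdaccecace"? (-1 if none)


Input: bdaccecace
Character frequencies:
  'a': 2
  'b': 1
  'c': 4
  'd': 1
  'e': 2
Scanning left to right for freq == 1:
  Position 0 ('b'): unique! => answer = 0

0


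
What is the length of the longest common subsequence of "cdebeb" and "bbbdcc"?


LCS of "cdebeb" and "bbbdcc"
DP table:
           b    b    b    d    c    c
      0    0    0    0    0    0    0
  c   0    0    0    0    0    1    1
  d   0    0    0    0    1    1    1
  e   0    0    0    0    1    1    1
  b   0    1    1    1    1    1    1
  e   0    1    1    1    1    1    1
  b   0    1    2    2    2    2    2
LCS length = dp[6][6] = 2

2


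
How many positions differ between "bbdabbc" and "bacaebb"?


Comparing "bbdabbc" and "bacaebb" position by position:
  Position 0: 'b' vs 'b' => same
  Position 1: 'b' vs 'a' => DIFFER
  Position 2: 'd' vs 'c' => DIFFER
  Position 3: 'a' vs 'a' => same
  Position 4: 'b' vs 'e' => DIFFER
  Position 5: 'b' vs 'b' => same
  Position 6: 'c' vs 'b' => DIFFER
Positions that differ: 4

4


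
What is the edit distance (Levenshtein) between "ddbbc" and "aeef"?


Computing edit distance: "ddbbc" -> "aeef"
DP table:
           a    e    e    f
      0    1    2    3    4
  d   1    1    2    3    4
  d   2    2    2    3    4
  b   3    3    3    3    4
  b   4    4    4    4    4
  c   5    5    5    5    5
Edit distance = dp[5][4] = 5

5


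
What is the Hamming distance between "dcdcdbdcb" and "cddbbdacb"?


Comparing "dcdcdbdcb" and "cddbbdacb" position by position:
  Position 0: 'd' vs 'c' => differ
  Position 1: 'c' vs 'd' => differ
  Position 2: 'd' vs 'd' => same
  Position 3: 'c' vs 'b' => differ
  Position 4: 'd' vs 'b' => differ
  Position 5: 'b' vs 'd' => differ
  Position 6: 'd' vs 'a' => differ
  Position 7: 'c' vs 'c' => same
  Position 8: 'b' vs 'b' => same
Total differences (Hamming distance): 6

6


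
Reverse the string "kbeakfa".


Input: kbeakfa
Reading characters right to left:
  Position 6: 'a'
  Position 5: 'f'
  Position 4: 'k'
  Position 3: 'a'
  Position 2: 'e'
  Position 1: 'b'
  Position 0: 'k'
Reversed: afkaebk

afkaebk


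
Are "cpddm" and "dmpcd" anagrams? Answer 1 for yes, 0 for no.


Strings: "cpddm", "dmpcd"
Sorted first:  cddmp
Sorted second: cddmp
Sorted forms match => anagrams

1


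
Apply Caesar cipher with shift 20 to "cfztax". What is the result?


Caesar cipher: shift "cfztax" by 20
  'c' (pos 2) + 20 = pos 22 = 'w'
  'f' (pos 5) + 20 = pos 25 = 'z'
  'z' (pos 25) + 20 = pos 19 = 't'
  't' (pos 19) + 20 = pos 13 = 'n'
  'a' (pos 0) + 20 = pos 20 = 'u'
  'x' (pos 23) + 20 = pos 17 = 'r'
Result: wztnur

wztnur


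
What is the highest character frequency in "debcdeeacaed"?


Input: debcdeeacaed
Character counts:
  'a': 2
  'b': 1
  'c': 2
  'd': 3
  'e': 4
Maximum frequency: 4

4


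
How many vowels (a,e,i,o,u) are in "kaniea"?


Input: kaniea
Checking each character:
  'k' at position 0: consonant
  'a' at position 1: vowel (running total: 1)
  'n' at position 2: consonant
  'i' at position 3: vowel (running total: 2)
  'e' at position 4: vowel (running total: 3)
  'a' at position 5: vowel (running total: 4)
Total vowels: 4

4


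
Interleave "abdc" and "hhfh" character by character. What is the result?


Interleaving "abdc" and "hhfh":
  Position 0: 'a' from first, 'h' from second => "ah"
  Position 1: 'b' from first, 'h' from second => "bh"
  Position 2: 'd' from first, 'f' from second => "df"
  Position 3: 'c' from first, 'h' from second => "ch"
Result: ahbhdfch

ahbhdfch


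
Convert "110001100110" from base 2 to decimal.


Input: "110001100110" in base 2
Positional expansion:
  Digit '1' (value 1) x 2^11 = 2048
  Digit '1' (value 1) x 2^10 = 1024
  Digit '0' (value 0) x 2^9 = 0
  Digit '0' (value 0) x 2^8 = 0
  Digit '0' (value 0) x 2^7 = 0
  Digit '1' (value 1) x 2^6 = 64
  Digit '1' (value 1) x 2^5 = 32
  Digit '0' (value 0) x 2^4 = 0
  Digit '0' (value 0) x 2^3 = 0
  Digit '1' (value 1) x 2^2 = 4
  Digit '1' (value 1) x 2^1 = 2
  Digit '0' (value 0) x 2^0 = 0
Sum = 3174

3174


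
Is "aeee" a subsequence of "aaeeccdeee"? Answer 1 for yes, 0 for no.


Check if "aeee" is a subsequence of "aaeeccdeee"
Greedy scan:
  Position 0 ('a'): matches sub[0] = 'a'
  Position 1 ('a'): no match needed
  Position 2 ('e'): matches sub[1] = 'e'
  Position 3 ('e'): matches sub[2] = 'e'
  Position 4 ('c'): no match needed
  Position 5 ('c'): no match needed
  Position 6 ('d'): no match needed
  Position 7 ('e'): matches sub[3] = 'e'
  Position 8 ('e'): no match needed
  Position 9 ('e'): no match needed
All 4 characters matched => is a subsequence

1


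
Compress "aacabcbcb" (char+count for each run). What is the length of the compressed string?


Input: aacabcbcb
Runs:
  'a' x 2 => "a2"
  'c' x 1 => "c1"
  'a' x 1 => "a1"
  'b' x 1 => "b1"
  'c' x 1 => "c1"
  'b' x 1 => "b1"
  'c' x 1 => "c1"
  'b' x 1 => "b1"
Compressed: "a2c1a1b1c1b1c1b1"
Compressed length: 16

16


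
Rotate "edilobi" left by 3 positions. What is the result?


Input: "edilobi", rotate left by 3
First 3 characters: "edi"
Remaining characters: "lobi"
Concatenate remaining + first: "lobi" + "edi" = "lobiedi"

lobiedi


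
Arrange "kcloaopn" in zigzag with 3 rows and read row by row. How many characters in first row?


Zigzag "kcloaopn" into 3 rows:
Placing characters:
  'k' => row 0
  'c' => row 1
  'l' => row 2
  'o' => row 1
  'a' => row 0
  'o' => row 1
  'p' => row 2
  'n' => row 1
Rows:
  Row 0: "ka"
  Row 1: "coon"
  Row 2: "lp"
First row length: 2

2


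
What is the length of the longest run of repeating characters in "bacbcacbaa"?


Input: "bacbcacbaa"
Scanning for longest run:
  Position 1 ('a'): new char, reset run to 1
  Position 2 ('c'): new char, reset run to 1
  Position 3 ('b'): new char, reset run to 1
  Position 4 ('c'): new char, reset run to 1
  Position 5 ('a'): new char, reset run to 1
  Position 6 ('c'): new char, reset run to 1
  Position 7 ('b'): new char, reset run to 1
  Position 8 ('a'): new char, reset run to 1
  Position 9 ('a'): continues run of 'a', length=2
Longest run: 'a' with length 2

2


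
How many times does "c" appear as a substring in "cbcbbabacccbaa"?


Searching for "c" in "cbcbbabacccbaa"
Scanning each position:
  Position 0: "c" => MATCH
  Position 1: "b" => no
  Position 2: "c" => MATCH
  Position 3: "b" => no
  Position 4: "b" => no
  Position 5: "a" => no
  Position 6: "b" => no
  Position 7: "a" => no
  Position 8: "c" => MATCH
  Position 9: "c" => MATCH
  Position 10: "c" => MATCH
  Position 11: "b" => no
  Position 12: "a" => no
  Position 13: "a" => no
Total occurrences: 5

5


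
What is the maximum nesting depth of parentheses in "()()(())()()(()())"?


Input: "()()(())()()(()())"
Tracking depth:
  Position 0 '(': depth becomes 1
  Position 1 ')': depth becomes 0
  Position 2 '(': depth becomes 1
  Position 3 ')': depth becomes 0
  Position 4 '(': depth becomes 1
  Position 5 '(': depth becomes 2
  Position 6 ')': depth becomes 1
  Position 7 ')': depth becomes 0
  Position 8 '(': depth becomes 1
  Position 9 ')': depth becomes 0
  Position 10 '(': depth becomes 1
  Position 11 ')': depth becomes 0
  Position 12 '(': depth becomes 1
  Position 13 '(': depth becomes 2
  Position 14 ')': depth becomes 1
  Position 15 '(': depth becomes 2
  Position 16 ')': depth becomes 1
  Position 17 ')': depth becomes 0
Maximum depth reached: 2

2


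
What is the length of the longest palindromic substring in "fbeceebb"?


Input: "fbeceebb"
Checking substrings for palindromes:
  [2:5] "ece" (len 3) => palindrome
  [4:6] "ee" (len 2) => palindrome
  [6:8] "bb" (len 2) => palindrome
Longest palindromic substring: "ece" with length 3

3


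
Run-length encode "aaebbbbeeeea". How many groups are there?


Input: aaebbbbeeeea
Scanning for consecutive runs:
  Group 1: 'a' x 2 (positions 0-1)
  Group 2: 'e' x 1 (positions 2-2)
  Group 3: 'b' x 4 (positions 3-6)
  Group 4: 'e' x 4 (positions 7-10)
  Group 5: 'a' x 1 (positions 11-11)
Total groups: 5

5


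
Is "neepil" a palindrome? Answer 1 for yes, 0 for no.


Input: neepil
Reversed: lipeen
  Compare pos 0 ('n') with pos 5 ('l'): MISMATCH
  Compare pos 1 ('e') with pos 4 ('i'): MISMATCH
  Compare pos 2 ('e') with pos 3 ('p'): MISMATCH
Result: not a palindrome

0


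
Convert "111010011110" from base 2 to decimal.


Input: "111010011110" in base 2
Positional expansion:
  Digit '1' (value 1) x 2^11 = 2048
  Digit '1' (value 1) x 2^10 = 1024
  Digit '1' (value 1) x 2^9 = 512
  Digit '0' (value 0) x 2^8 = 0
  Digit '1' (value 1) x 2^7 = 128
  Digit '0' (value 0) x 2^6 = 0
  Digit '0' (value 0) x 2^5 = 0
  Digit '1' (value 1) x 2^4 = 16
  Digit '1' (value 1) x 2^3 = 8
  Digit '1' (value 1) x 2^2 = 4
  Digit '1' (value 1) x 2^1 = 2
  Digit '0' (value 0) x 2^0 = 0
Sum = 3742

3742


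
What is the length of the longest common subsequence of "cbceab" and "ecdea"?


LCS of "cbceab" and "ecdea"
DP table:
           e    c    d    e    a
      0    0    0    0    0    0
  c   0    0    1    1    1    1
  b   0    0    1    1    1    1
  c   0    0    1    1    1    1
  e   0    1    1    1    2    2
  a   0    1    1    1    2    3
  b   0    1    1    1    2    3
LCS length = dp[6][5] = 3

3


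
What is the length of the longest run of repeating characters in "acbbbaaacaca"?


Input: "acbbbaaacaca"
Scanning for longest run:
  Position 1 ('c'): new char, reset run to 1
  Position 2 ('b'): new char, reset run to 1
  Position 3 ('b'): continues run of 'b', length=2
  Position 4 ('b'): continues run of 'b', length=3
  Position 5 ('a'): new char, reset run to 1
  Position 6 ('a'): continues run of 'a', length=2
  Position 7 ('a'): continues run of 'a', length=3
  Position 8 ('c'): new char, reset run to 1
  Position 9 ('a'): new char, reset run to 1
  Position 10 ('c'): new char, reset run to 1
  Position 11 ('a'): new char, reset run to 1
Longest run: 'b' with length 3

3


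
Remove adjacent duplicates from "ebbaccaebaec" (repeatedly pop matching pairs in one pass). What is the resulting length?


Input: ebbaccaebaec
Stack-based adjacent duplicate removal:
  Read 'e': push. Stack: e
  Read 'b': push. Stack: eb
  Read 'b': matches stack top 'b' => pop. Stack: e
  Read 'a': push. Stack: ea
  Read 'c': push. Stack: eac
  Read 'c': matches stack top 'c' => pop. Stack: ea
  Read 'a': matches stack top 'a' => pop. Stack: e
  Read 'e': matches stack top 'e' => pop. Stack: (empty)
  Read 'b': push. Stack: b
  Read 'a': push. Stack: ba
  Read 'e': push. Stack: bae
  Read 'c': push. Stack: baec
Final stack: "baec" (length 4)

4


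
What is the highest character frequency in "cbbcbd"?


Input: cbbcbd
Character counts:
  'b': 3
  'c': 2
  'd': 1
Maximum frequency: 3

3


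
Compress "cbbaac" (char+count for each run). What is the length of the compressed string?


Input: cbbaac
Runs:
  'c' x 1 => "c1"
  'b' x 2 => "b2"
  'a' x 2 => "a2"
  'c' x 1 => "c1"
Compressed: "c1b2a2c1"
Compressed length: 8

8


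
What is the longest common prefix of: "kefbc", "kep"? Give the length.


Words: kefbc, kep
  Position 0: all 'k' => match
  Position 1: all 'e' => match
  Position 2: ('f', 'p') => mismatch, stop
LCP = "ke" (length 2)

2


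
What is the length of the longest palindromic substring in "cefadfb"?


Input: "cefadfb"
Checking substrings for palindromes:
  No multi-char palindromic substrings found
Longest palindromic substring: "c" with length 1

1


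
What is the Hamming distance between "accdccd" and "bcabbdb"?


Comparing "accdccd" and "bcabbdb" position by position:
  Position 0: 'a' vs 'b' => differ
  Position 1: 'c' vs 'c' => same
  Position 2: 'c' vs 'a' => differ
  Position 3: 'd' vs 'b' => differ
  Position 4: 'c' vs 'b' => differ
  Position 5: 'c' vs 'd' => differ
  Position 6: 'd' vs 'b' => differ
Total differences (Hamming distance): 6

6


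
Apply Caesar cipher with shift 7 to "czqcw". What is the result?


Caesar cipher: shift "czqcw" by 7
  'c' (pos 2) + 7 = pos 9 = 'j'
  'z' (pos 25) + 7 = pos 6 = 'g'
  'q' (pos 16) + 7 = pos 23 = 'x'
  'c' (pos 2) + 7 = pos 9 = 'j'
  'w' (pos 22) + 7 = pos 3 = 'd'
Result: jgxjd

jgxjd


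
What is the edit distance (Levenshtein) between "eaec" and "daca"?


Computing edit distance: "eaec" -> "daca"
DP table:
           d    a    c    a
      0    1    2    3    4
  e   1    1    2    3    4
  a   2    2    1    2    3
  e   3    3    2    2    3
  c   4    4    3    2    3
Edit distance = dp[4][4] = 3

3


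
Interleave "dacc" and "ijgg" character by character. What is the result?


Interleaving "dacc" and "ijgg":
  Position 0: 'd' from first, 'i' from second => "di"
  Position 1: 'a' from first, 'j' from second => "aj"
  Position 2: 'c' from first, 'g' from second => "cg"
  Position 3: 'c' from first, 'g' from second => "cg"
Result: diajcgcg

diajcgcg


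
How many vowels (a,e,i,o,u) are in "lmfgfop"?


Input: lmfgfop
Checking each character:
  'l' at position 0: consonant
  'm' at position 1: consonant
  'f' at position 2: consonant
  'g' at position 3: consonant
  'f' at position 4: consonant
  'o' at position 5: vowel (running total: 1)
  'p' at position 6: consonant
Total vowels: 1

1


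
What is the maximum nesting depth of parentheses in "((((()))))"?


Input: "((((()))))"
Tracking depth:
  Position 0 '(': depth becomes 1
  Position 1 '(': depth becomes 2
  Position 2 '(': depth becomes 3
  Position 3 '(': depth becomes 4
  Position 4 '(': depth becomes 5
  Position 5 ')': depth becomes 4
  Position 6 ')': depth becomes 3
  Position 7 ')': depth becomes 2
  Position 8 ')': depth becomes 1
  Position 9 ')': depth becomes 0
Maximum depth reached: 5

5


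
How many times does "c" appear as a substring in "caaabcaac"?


Searching for "c" in "caaabcaac"
Scanning each position:
  Position 0: "c" => MATCH
  Position 1: "a" => no
  Position 2: "a" => no
  Position 3: "a" => no
  Position 4: "b" => no
  Position 5: "c" => MATCH
  Position 6: "a" => no
  Position 7: "a" => no
  Position 8: "c" => MATCH
Total occurrences: 3

3


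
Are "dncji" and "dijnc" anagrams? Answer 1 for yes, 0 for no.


Strings: "dncji", "dijnc"
Sorted first:  cdijn
Sorted second: cdijn
Sorted forms match => anagrams

1


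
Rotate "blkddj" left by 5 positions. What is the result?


Input: "blkddj", rotate left by 5
First 5 characters: "blkdd"
Remaining characters: "j"
Concatenate remaining + first: "j" + "blkdd" = "jblkdd"

jblkdd


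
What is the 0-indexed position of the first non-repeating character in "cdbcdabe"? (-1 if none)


Input: cdbcdabe
Character frequencies:
  'a': 1
  'b': 2
  'c': 2
  'd': 2
  'e': 1
Scanning left to right for freq == 1:
  Position 0 ('c'): freq=2, skip
  Position 1 ('d'): freq=2, skip
  Position 2 ('b'): freq=2, skip
  Position 3 ('c'): freq=2, skip
  Position 4 ('d'): freq=2, skip
  Position 5 ('a'): unique! => answer = 5

5


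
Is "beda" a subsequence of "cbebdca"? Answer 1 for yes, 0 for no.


Check if "beda" is a subsequence of "cbebdca"
Greedy scan:
  Position 0 ('c'): no match needed
  Position 1 ('b'): matches sub[0] = 'b'
  Position 2 ('e'): matches sub[1] = 'e'
  Position 3 ('b'): no match needed
  Position 4 ('d'): matches sub[2] = 'd'
  Position 5 ('c'): no match needed
  Position 6 ('a'): matches sub[3] = 'a'
All 4 characters matched => is a subsequence

1


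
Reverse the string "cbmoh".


Input: cbmoh
Reading characters right to left:
  Position 4: 'h'
  Position 3: 'o'
  Position 2: 'm'
  Position 1: 'b'
  Position 0: 'c'
Reversed: hombc

hombc


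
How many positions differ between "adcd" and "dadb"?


Comparing "adcd" and "dadb" position by position:
  Position 0: 'a' vs 'd' => DIFFER
  Position 1: 'd' vs 'a' => DIFFER
  Position 2: 'c' vs 'd' => DIFFER
  Position 3: 'd' vs 'b' => DIFFER
Positions that differ: 4

4


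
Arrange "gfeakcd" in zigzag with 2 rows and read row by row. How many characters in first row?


Zigzag "gfeakcd" into 2 rows:
Placing characters:
  'g' => row 0
  'f' => row 1
  'e' => row 0
  'a' => row 1
  'k' => row 0
  'c' => row 1
  'd' => row 0
Rows:
  Row 0: "gekd"
  Row 1: "fac"
First row length: 4

4


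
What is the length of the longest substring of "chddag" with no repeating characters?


Input: "chddag"
Sliding window (track last position of each char):
  Position 0 ('c'): window [0,0] length 1 -- new best
  Position 1 ('h'): window [0,1] length 2 -- new best
  Position 2 ('d'): window [0,2] length 3 -- new best
  Position 3 ('d'): repeat (last at 2), move window start to 3
  Position 3 ('d'): window [3,3] length 1
  Position 4 ('a'): window [3,4] length 2
  Position 5 ('g'): window [3,5] length 3
Longest substring with no repeats: "chd" with length 3

3


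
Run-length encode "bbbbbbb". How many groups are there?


Input: bbbbbbb
Scanning for consecutive runs:
  Group 1: 'b' x 7 (positions 0-6)
Total groups: 1

1


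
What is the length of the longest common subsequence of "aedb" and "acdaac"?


LCS of "aedb" and "acdaac"
DP table:
           a    c    d    a    a    c
      0    0    0    0    0    0    0
  a   0    1    1    1    1    1    1
  e   0    1    1    1    1    1    1
  d   0    1    1    2    2    2    2
  b   0    1    1    2    2    2    2
LCS length = dp[4][6] = 2

2
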